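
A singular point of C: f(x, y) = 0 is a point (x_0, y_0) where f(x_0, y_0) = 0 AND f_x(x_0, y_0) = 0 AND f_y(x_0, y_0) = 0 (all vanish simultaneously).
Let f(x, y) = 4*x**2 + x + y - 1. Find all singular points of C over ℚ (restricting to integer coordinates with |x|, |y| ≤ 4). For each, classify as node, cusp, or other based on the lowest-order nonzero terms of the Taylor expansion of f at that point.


No singular points in the scanned grid; C is smooth there.

Compute partial derivatives:
  f_x = 8*x + 1.
  f_y = 1.
f_y = 1 is a nonzero constant, so f_y never vanishes: no point (x, y) can satisfy f = f_x = f_y = 0. In particular no (x, y) ∈ {−4, ..., 4}² is singular; the curve is smooth.


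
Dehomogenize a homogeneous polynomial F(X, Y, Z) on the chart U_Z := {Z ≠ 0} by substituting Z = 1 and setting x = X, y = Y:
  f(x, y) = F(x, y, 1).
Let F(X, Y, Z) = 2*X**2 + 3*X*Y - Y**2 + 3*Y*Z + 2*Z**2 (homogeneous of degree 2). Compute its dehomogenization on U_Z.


f(x, y) = 2*x**2 + 3*x*y - y**2 + 3*y + 2

On U_Z we set Z = 1. Each monomial c·X^i·Y^j·Z^k in F becomes c·x^i·y^j·1^k = c·x^i·y^j.
Substituting Z = 1: F(X, Y, 1) = 2*x**2 + 3*x*y - y**2 + 3*y + 2.
Note: deg(f) ≤ deg(F) = 2; strict inequality happens when F is divisible by Z (lost terms).


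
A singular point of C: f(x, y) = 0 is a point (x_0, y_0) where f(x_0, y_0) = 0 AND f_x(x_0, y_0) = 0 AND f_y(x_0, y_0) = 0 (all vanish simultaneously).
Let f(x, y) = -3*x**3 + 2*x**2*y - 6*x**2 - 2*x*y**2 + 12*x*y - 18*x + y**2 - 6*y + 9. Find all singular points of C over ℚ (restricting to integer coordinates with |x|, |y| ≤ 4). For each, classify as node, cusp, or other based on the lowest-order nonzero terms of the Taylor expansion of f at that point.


Singular points: {(0, 3)}; classification: cusp.

Compute partial derivatives:
  f_x = -9*x**2 + 4*x*y - 12*x - 2*y**2 + 12*y - 18.
  f_y = 2*x**2 - 4*x*y + 12*x + 2*y - 6.
Scan x_0 ∈ {−4, ..., 4}. For each x_0, f_y(x_0, y) is a polynomial in y; find its integer roots y ∈ {−4, ..., 4}, then test f_x and f at those candidates.
  x = -4: f_y(-4, y) = 18*y - 22; no integer root y with |y| ≤ 4.
  x = -3: f_y(-3, y) = 14*y - 24; no integer root y with |y| ≤ 4.
  x = -2: f_y(-2, y) = 10*y - 22; no integer root y with |y| ≤ 4.
  x = -1: f_y(-1, y) = 6*y - 16; no integer root y with |y| ≤ 4.
  x = 0: f_y(0, y) = 2*y - 6; vanishes at y ∈ {3}. (0, 3): f_x = 0, f = 0 — SINGULAR.
  x = 1: f_y(1, y) = 8 - 2*y; vanishes at y ∈ {4}. (1, 4): f_x = -7 ≠ 0.
  x = 2: f_y(2, y) = 26 - 6*y; no integer root y with |y| ≤ 4.
  x = 3: f_y(3, y) = 48 - 10*y; no integer root y with |y| ≤ 4.
  x = 4: f_y(4, y) = 74 - 14*y; no integer root y with |y| ≤ 4.
Only singular point on the grid: (0, 3).
Classify: substitute x = 0 + u, y = 3 + v and expand: f = -3*u**3 + 2*u**2*v - 2*u*v**2 + v**2.
No constant or linear terms (consistent with a singular point). Quadratic part: v**2. Cubic part: -3*u**3 + 2*u**2*v - 2*u*v**2.
The quadratic part v**2 is a perfect square, so there is a single (double) tangent line v = 0, i.e. y = 3. Restricting the cubic part to that line (v = 0) leaves -3*u**3 ≠ 0, so f is not divisible by v and the branch is v² ≈ 3*u**3 to lowest order — this is a cusp.
Classification: cusp.


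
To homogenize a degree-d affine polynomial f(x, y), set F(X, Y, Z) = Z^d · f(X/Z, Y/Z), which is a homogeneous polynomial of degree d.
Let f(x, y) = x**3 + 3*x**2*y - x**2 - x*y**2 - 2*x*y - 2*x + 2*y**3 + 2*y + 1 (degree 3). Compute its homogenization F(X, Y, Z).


F(X, Y, Z) = X**3 + 3*X**2*Y - X**2*Z - X*Y**2 - 2*X*Y*Z - 2*X*Z**2 + 2*Y**3 + 2*Y*Z**2 + Z**3

deg(f) = 3.
Substitute x = X/Z, y = Y/Z into f, then multiply by Z^3.
  monomial 1·x^3·y^0 ↦ 1·X^3·Y^0·Z^0.
  monomial 3·x^2·y^1 ↦ 3·X^2·Y^1·Z^0.
  monomial -1·x^2·y^0 ↦ -1·X^2·Y^0·Z^1.
  monomial -1·x^1·y^2 ↦ -1·X^1·Y^2·Z^0.
  monomial -2·x^1·y^1 ↦ -2·X^1·Y^1·Z^1.
  monomial -2·x^1·y^0 ↦ -2·X^1·Y^0·Z^2.
  monomial 2·x^0·y^3 ↦ 2·X^0·Y^3·Z^0.
  monomial 2·x^0·y^1 ↦ 2·X^0·Y^1·Z^2.
  monomial 1·x^0·y^0 ↦ 1·X^0·Y^0·Z^3.
Collecting: F(X, Y, Z) = X**3 + 3*X**2*Y - X**2*Z - X*Y**2 - 2*X*Y*Z - 2*X*Z**2 + 2*Y**3 + 2*Y*Z**2 + Z**3.


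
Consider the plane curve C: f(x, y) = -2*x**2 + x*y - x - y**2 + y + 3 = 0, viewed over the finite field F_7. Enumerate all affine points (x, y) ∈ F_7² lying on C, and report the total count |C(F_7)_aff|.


Affine F_7-points: {(1, 0), (1, 2), (2, 0), (2, 3), (3, 2), (6, 3), (6, 4)}; count = 7.

For each of the 49 pairs (x, y) ∈ F_7², evaluate f(x, y) mod 7. Record the zeros.
  x = 0: [0↦3, 1↦3, 2↦1, 3↦4, 4↦5, 5↦4, 6↦1]  zeros at y ∈ ∅
  x = 1: [0↦0, 1↦1, 2↦0, 3↦4, 4↦6, 5↦6, 6↦4]  zeros at y ∈ {0, 2}
  x = 2: [0↦0, 1↦2, 2↦2, 3↦0, 4↦3, 5↦4, 6↦3]  zeros at y ∈ {0, 3}
  x = 3: [0↦3, 1↦6, 2↦0, 3↦6, 4↦3, 5↦5, 6↦5]  zeros at y ∈ {2}
  x = 4: [0↦2, 1↦6, 2↦1, 3↦1, 4↦6, 5↦2, 6↦3]  zeros at y ∈ ∅
  x = 5: [0↦4, 1↦2, 2↦5, 3↦6, 4↦5, 5↦2, 6↦4]  zeros at y ∈ ∅
  x = 6: [0↦2, 1↦1, 2↦5, 3↦0, 4↦0, 5↦5, 6↦1]  zeros at y ∈ {3, 4}
Collecting zeros: affine points = {(1, 0), (1, 2), (2, 0), (2, 3), (3, 2), (6, 3), (6, 4)}.
Total count |C(F_7)_aff| = 7.


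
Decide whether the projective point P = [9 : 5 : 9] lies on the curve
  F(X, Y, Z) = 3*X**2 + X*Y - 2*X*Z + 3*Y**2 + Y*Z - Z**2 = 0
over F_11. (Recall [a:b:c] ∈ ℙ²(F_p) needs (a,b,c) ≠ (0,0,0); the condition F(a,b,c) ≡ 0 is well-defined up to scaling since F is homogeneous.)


F(9,5,9) ≡ 0 (mod 11); P is on the curve.

Evaluate F(9, 5, 9) term-by-term (mod 11).
  3*X**2 ↦ 3·81·1·1 = 243
  X*Y ↦ 1·9·5·1 = 45
  -2*X*Z ↦ -2·9·1·9 = -162
  3*Y**2 ↦ 3·1·25·1 = 75
  Y*Z ↦ 1·1·5·9 = 45
  -Z**2 ↦ -1·1·1·81 = -81
Sum: F(9, 5, 9) = (243) + (45) + (-162) + (75) + (45) + (-81) = 165.
Reducing mod 11: 165 ≡ 0 (mod 11).
Since F(a, b, c) ≡ 0 (mod 11), P lies on the curve.


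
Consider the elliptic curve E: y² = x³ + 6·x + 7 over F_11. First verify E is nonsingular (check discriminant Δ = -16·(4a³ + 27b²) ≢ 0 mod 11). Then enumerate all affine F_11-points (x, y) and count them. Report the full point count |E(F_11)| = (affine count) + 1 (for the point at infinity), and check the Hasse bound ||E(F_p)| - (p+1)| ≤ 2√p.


Affine points = {(1, 5), (1, 6), (2, 4), (2, 7), (9, 3), (9, 8), (10, 0)}; affine count = 7; |E(F_11)| = 8.

Discriminant check: Δ ∝ 4a³ + 27b² = 4·6³ + 27·7² = 4·216 + 27·49 ≡ 9 (mod 11). Nonzero ⇒ E is nonsingular.
For each x ∈ F_11, compute rhs = x³ + 6·x + 7 mod 11, then count y ∈ F_11 with y² ≡ rhs.
  x = 0: rhs = 7, matching y values: none (0 points).
  x = 1: rhs = 3, matching y values: 5, 6 (2 points).
  x = 2: rhs = 5, matching y values: 4, 7 (2 points).
  x = 3: rhs = 8, matching y values: none (0 points).
  x = 4: rhs = 7, matching y values: none (0 points).
  x = 5: rhs = 8, matching y values: none (0 points).
  x = 6: rhs = 6, matching y values: none (0 points).
  x = 7: rhs = 7, matching y values: none (0 points).
  x = 8: rhs = 6, matching y values: none (0 points).
  x = 9: rhs = 9, matching y values: 3, 8 (2 points).
  x = 10: rhs = 0, matching y values: 0 (1 points).
Total affine count: 7.
Full point count |E(F_11)| = 7 + 1 = 8.
Hasse bound: |8 − (11+1)| = |-4| = 4 ≤ 2√11 ≈ 6.6332 ✓.


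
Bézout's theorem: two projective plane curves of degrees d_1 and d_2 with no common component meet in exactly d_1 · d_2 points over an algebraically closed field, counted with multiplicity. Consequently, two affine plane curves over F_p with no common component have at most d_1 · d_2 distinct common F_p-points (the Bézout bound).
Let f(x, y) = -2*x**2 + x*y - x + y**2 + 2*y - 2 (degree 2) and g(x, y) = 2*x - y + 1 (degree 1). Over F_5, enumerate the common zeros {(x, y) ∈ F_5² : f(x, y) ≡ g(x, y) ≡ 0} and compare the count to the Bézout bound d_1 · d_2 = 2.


Common zeros: ∅; count = 0; Bézout bound = 2.

deg(f) = 2, deg(g) = 1, so Bézout bound = 2.
Scan x ∈ F_5. For each x, list the y ∈ F_5 with f(x, y) ≡ 0 and those with g(x, y) ≡ 0 (mod 5); the common zeros in that column are the intersection.
  x = 0: f ≡ 0 at y ∈ ∅; g ≡ 0 at y ∈ {1}; common: ∅.
  x = 1: f ≡ 0 at y ∈ {0, 2}; g ≡ 0 at y ∈ {3}; common: ∅.
  x = 2: f ≡ 0 at y ∈ {2, 4}; g ≡ 0 at y ∈ {0}; common: ∅.
  x = 3: f ≡ 0 at y ∈ ∅; g ≡ 0 at y ∈ {2}; common: ∅.
  x = 4: f ≡ 0 at y ∈ ∅; g ≡ 0 at y ∈ {4}; common: ∅.
Collecting: common zeros = ∅, so the count is 0.
Comparison with the Bézout bound: 0 ≤ 2 = deg(f)·deg(g), as expected for curves with no common component (the affine F_5-count falls short of the bound because intersections may lie at infinity, over extension fields, or carry multiplicity).


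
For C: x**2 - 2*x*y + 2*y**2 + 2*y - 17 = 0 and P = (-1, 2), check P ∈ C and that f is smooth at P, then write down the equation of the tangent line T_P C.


Tangent line at P: -6*x + 12*y - 30 = 0.

Step 1: f(-1, 2) = 0, so P lies on C.
Step 2: partial derivatives
  f_x(x, y) = 2*x - 2*y, f_y(x, y) = -2*x + 4*y + 2.
  f_x(P) = -6, f_y(P) = 12 (gradient nonzero, so P is smooth).
Step 3: tangent line at P: -6·(x − -1) + 12·(y − 2) = 0.
Expanding: -6*x + 12*y - 30 = 0.


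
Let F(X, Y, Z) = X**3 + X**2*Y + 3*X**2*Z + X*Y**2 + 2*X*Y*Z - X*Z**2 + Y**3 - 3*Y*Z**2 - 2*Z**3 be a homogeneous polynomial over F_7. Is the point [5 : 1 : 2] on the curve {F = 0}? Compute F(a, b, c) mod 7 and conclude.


F(5,1,2) ≡ 5 (mod 7); P is NOT on the curve.

Evaluate F(5, 1, 2) term-by-term (mod 7).
  X**3 ↦ 1·125·1·1 = 125
  X**2*Y ↦ 1·25·1·1 = 25
  3*X**2*Z ↦ 3·25·1·2 = 150
  X*Y**2 ↦ 1·5·1·1 = 5
  2*X*Y*Z ↦ 2·5·1·2 = 20
  -X*Z**2 ↦ -1·5·1·4 = -20
  Y**3 ↦ 1·1·1·1 = 1
  -3*Y*Z**2 ↦ -3·1·1·4 = -12
  -2*Z**3 ↦ -2·1·1·8 = -16
Sum: F(5, 1, 2) = (125) + (25) + (150) + (5) + (20) + (-20) + (1) + (-12) + (-16) = 278.
Reducing mod 7: 278 ≡ 5 (mod 7).
Since F(a, b, c) ≡ 5 ≠ 0 (mod 7), P does NOT lie on the curve.


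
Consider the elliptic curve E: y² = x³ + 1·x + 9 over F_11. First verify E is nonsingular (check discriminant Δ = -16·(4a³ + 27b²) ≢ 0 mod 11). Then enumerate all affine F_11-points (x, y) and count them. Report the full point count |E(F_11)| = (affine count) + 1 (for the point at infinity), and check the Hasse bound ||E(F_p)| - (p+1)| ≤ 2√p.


Affine points = {(0, 3), (0, 8), (1, 0), (4, 0), (6, 0), (8, 1), (8, 10)}; affine count = 7; |E(F_11)| = 8.

Discriminant check: Δ ∝ 4a³ + 27b² = 4·1³ + 27·9² = 4·1 + 27·81 ≡ 2 (mod 11). Nonzero ⇒ E is nonsingular.
For each x ∈ F_11, compute rhs = x³ + 1·x + 9 mod 11, then count y ∈ F_11 with y² ≡ rhs.
  x = 0: rhs = 9, matching y values: 3, 8 (2 points).
  x = 1: rhs = 0, matching y values: 0 (1 points).
  x = 2: rhs = 8, matching y values: none (0 points).
  x = 3: rhs = 6, matching y values: none (0 points).
  x = 4: rhs = 0, matching y values: 0 (1 points).
  x = 5: rhs = 7, matching y values: none (0 points).
  x = 6: rhs = 0, matching y values: 0 (1 points).
  x = 7: rhs = 7, matching y values: none (0 points).
  x = 8: rhs = 1, matching y values: 1, 10 (2 points).
  x = 9: rhs = 10, matching y values: none (0 points).
  x = 10: rhs = 7, matching y values: none (0 points).
Total affine count: 7.
Full point count |E(F_11)| = 7 + 1 = 8.
Hasse bound: |8 − (11+1)| = |-4| = 4 ≤ 2√11 ≈ 6.6332 ✓.


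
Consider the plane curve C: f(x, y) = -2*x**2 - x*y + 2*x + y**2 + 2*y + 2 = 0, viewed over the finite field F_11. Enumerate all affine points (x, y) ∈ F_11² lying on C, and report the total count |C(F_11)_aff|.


Affine F_11-points: {(1, 4), (1, 6), (4, 0), (4, 2), (7, 2), (7, 3), (8, 0), (8, 6), (9, 3), (9, 4)}; count = 10.

For each of the 121 pairs (x, y) ∈ F_11², evaluate f(x, y) mod 11. Record the zeros.
  x = 0: [0↦2, 1↦5, 2↦10, 3↦6, 4↦4, 5↦4, 6↦6, 7↦10, 8↦5, 9↦2, 10↦1]  zeros at y ∈ ∅
  x = 1: [0↦2, 1↦4, 2↦8, 3↦3, 4↦0, 5↦10, 6↦0, 7↦3, 8↦8, 9↦4, 10↦2]  zeros at y ∈ {4, 6}
  x = 2: [0↦9, 1↦10, 2↦2, 3↦7, 4↦3, 5↦1, 6↦1, 7↦3, 8↦7, 9↦2, 10↦10]  zeros at y ∈ ∅
  x = 3: [0↦1, 1↦1, 2↦3, 3↦7, 4↦2, 5↦10, 6↦9, 7↦10, 8↦2, 9↦7, 10↦3]  zeros at y ∈ ∅
  x = 4: [0↦0, 1↦10, 2↦0, 3↦3, 4↦8, 5↦4, 6↦2, 7↦2, 8↦4, 9↦8, 10↦3]  zeros at y ∈ {0, 2}
  x = 5: [0↦6, 1↦4, 2↦4, 3↦6, 4↦10, 5↦5, 6↦2, 7↦1, 8↦2, 9↦5, 10↦10]  zeros at y ∈ ∅
  x = 6: [0↦8, 1↦5, 2↦4, 3↦5, 4↦8, 5↦2, 6↦9, 7↦7, 8↦7, 9↦9, 10↦2]  zeros at y ∈ ∅
  x = 7: [0↦6, 1↦2, 2↦0, 3↦0, 4↦2, 5↦6, 6↦1, 7↦9, 8↦8, 9↦9, 10↦1]  zeros at y ∈ {2, 3}
  x = 8: [0↦0, 1↦6, 2↦3, 3↦2, 4↦3, 5↦6, 6↦0, 7↦7, 8↦5, 9↦5, 10↦7]  zeros at y ∈ {0, 6}
  x = 9: [0↦1, 1↦6, 2↦2, 3↦0, 4↦0, 5↦2, 6↦6, 7↦1, 8↦9, 9↦8, 10↦9]  zeros at y ∈ {3, 4}
  x = 10: [0↦9, 1↦2, 2↦8, 3↦5, 4↦4, 5↦5, 6↦8, 7↦2, 8↦9, 9↦7, 10↦7]  zeros at y ∈ ∅
Collecting zeros: affine points = {(1, 4), (1, 6), (4, 0), (4, 2), (7, 2), (7, 3), (8, 0), (8, 6), (9, 3), (9, 4)}.
Total count |C(F_11)_aff| = 10.


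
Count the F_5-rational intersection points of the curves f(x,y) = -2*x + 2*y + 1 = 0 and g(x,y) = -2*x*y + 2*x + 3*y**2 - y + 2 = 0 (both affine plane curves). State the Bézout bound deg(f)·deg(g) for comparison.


Common zeros: ∅; count = 0; Bézout bound = 2.

deg(f) = 1, deg(g) = 2, so Bézout bound = 2.
Scan x ∈ F_5. For each x, list the y ∈ F_5 with f(x, y) ≡ 0 and those with g(x, y) ≡ 0 (mod 5); the common zeros in that column are the intersection.
  x = 0: f ≡ 0 at y ∈ {2}; g ≡ 0 at y ∈ ∅; common: ∅.
  x = 1: f ≡ 0 at y ∈ {3}; g ≡ 0 at y ∈ {2, 4}; common: ∅.
  x = 2: f ≡ 0 at y ∈ {4}; g ≡ 0 at y ∈ ∅; common: ∅.
  x = 3: f ≡ 0 at y ∈ {0}; g ≡ 0 at y ∈ ∅; common: ∅.
  x = 4: f ≡ 0 at y ∈ {1}; g ≡ 0 at y ∈ {0, 3}; common: ∅.
Collecting: common zeros = ∅, so the count is 0.
Comparison with the Bézout bound: 0 ≤ 2 = deg(f)·deg(g), as expected for curves with no common component (the affine F_5-count falls short of the bound because intersections may lie at infinity, over extension fields, or carry multiplicity).


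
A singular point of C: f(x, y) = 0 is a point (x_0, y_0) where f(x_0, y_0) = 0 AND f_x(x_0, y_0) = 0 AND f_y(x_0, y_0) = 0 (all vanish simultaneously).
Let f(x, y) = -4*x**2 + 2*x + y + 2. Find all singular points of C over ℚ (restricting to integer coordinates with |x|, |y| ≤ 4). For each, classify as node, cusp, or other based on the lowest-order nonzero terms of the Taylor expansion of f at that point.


No singular points in the scanned grid; C is smooth there.

Compute partial derivatives:
  f_x = 2 - 8*x.
  f_y = 1.
f_y = 1 is a nonzero constant, so f_y never vanishes: no point (x, y) can satisfy f = f_x = f_y = 0. In particular no (x, y) ∈ {−4, ..., 4}² is singular; the curve is smooth.


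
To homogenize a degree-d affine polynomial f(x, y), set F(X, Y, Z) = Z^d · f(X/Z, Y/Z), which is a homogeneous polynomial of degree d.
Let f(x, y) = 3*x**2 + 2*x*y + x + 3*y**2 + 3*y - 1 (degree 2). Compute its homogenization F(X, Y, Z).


F(X, Y, Z) = 3*X**2 + 2*X*Y + X*Z + 3*Y**2 + 3*Y*Z - Z**2

deg(f) = 2.
Substitute x = X/Z, y = Y/Z into f, then multiply by Z^2.
  monomial 3·x^2·y^0 ↦ 3·X^2·Y^0·Z^0.
  monomial 2·x^1·y^1 ↦ 2·X^1·Y^1·Z^0.
  monomial 1·x^1·y^0 ↦ 1·X^1·Y^0·Z^1.
  monomial 3·x^0·y^2 ↦ 3·X^0·Y^2·Z^0.
  monomial 3·x^0·y^1 ↦ 3·X^0·Y^1·Z^1.
  monomial -1·x^0·y^0 ↦ -1·X^0·Y^0·Z^2.
Collecting: F(X, Y, Z) = 3*X**2 + 2*X*Y + X*Z + 3*Y**2 + 3*Y*Z - Z**2.


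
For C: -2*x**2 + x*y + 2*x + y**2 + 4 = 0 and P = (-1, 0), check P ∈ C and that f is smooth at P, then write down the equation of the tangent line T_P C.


Tangent line at P: 6*x - y + 6 = 0.

Step 1: f(-1, 0) = 0, so P lies on C.
Step 2: partial derivatives
  f_x(x, y) = -4*x + y + 2, f_y(x, y) = x + 2*y.
  f_x(P) = 6, f_y(P) = -1 (gradient nonzero, so P is smooth).
Step 3: tangent line at P: 6·(x − -1) + -1·(y − 0) = 0.
Expanding: 6*x - y + 6 = 0.


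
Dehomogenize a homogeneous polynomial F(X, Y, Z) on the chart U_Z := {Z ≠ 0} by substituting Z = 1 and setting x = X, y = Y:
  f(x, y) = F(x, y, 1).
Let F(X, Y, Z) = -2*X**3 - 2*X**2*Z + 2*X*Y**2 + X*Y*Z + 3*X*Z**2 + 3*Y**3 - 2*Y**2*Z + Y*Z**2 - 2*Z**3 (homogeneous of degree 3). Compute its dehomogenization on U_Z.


f(x, y) = -2*x**3 - 2*x**2 + 2*x*y**2 + x*y + 3*x + 3*y**3 - 2*y**2 + y - 2

On U_Z we set Z = 1. Each monomial c·X^i·Y^j·Z^k in F becomes c·x^i·y^j·1^k = c·x^i·y^j.
Substituting Z = 1: F(X, Y, 1) = -2*x**3 - 2*x**2 + 2*x*y**2 + x*y + 3*x + 3*y**3 - 2*y**2 + y - 2.
Note: deg(f) ≤ deg(F) = 3; strict inequality happens when F is divisible by Z (lost terms).


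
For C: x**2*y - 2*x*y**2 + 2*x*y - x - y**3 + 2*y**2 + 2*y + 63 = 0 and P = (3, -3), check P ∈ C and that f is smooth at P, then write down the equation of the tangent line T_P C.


Tangent line at P: -43*x + 14*y + 171 = 0.

Step 1: f(3, -3) = 0, so P lies on C.
Step 2: partial derivatives
  f_x(x, y) = 2*x*y - 2*y**2 + 2*y - 1, f_y(x, y) = x**2 - 4*x*y + 2*x - 3*y**2 + 4*y + 2.
  f_x(P) = -43, f_y(P) = 14 (gradient nonzero, so P is smooth).
Step 3: tangent line at P: -43·(x − 3) + 14·(y − -3) = 0.
Expanding: -43*x + 14*y + 171 = 0.


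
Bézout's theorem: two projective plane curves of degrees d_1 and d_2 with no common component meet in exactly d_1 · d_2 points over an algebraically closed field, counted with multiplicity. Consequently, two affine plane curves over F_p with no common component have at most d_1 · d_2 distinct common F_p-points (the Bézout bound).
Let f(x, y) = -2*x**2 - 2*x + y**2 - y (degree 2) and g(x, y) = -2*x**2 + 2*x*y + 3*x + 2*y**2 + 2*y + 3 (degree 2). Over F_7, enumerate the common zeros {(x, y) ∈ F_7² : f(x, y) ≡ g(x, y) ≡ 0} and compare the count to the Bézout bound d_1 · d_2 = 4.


Common zeros: {(0, 1), (6, 1)}; count = 2; Bézout bound = 4.

deg(f) = 2, deg(g) = 2, so Bézout bound = 4.
Scan x ∈ F_7. For each x, list the y ∈ F_7 with f(x, y) ≡ 0 and those with g(x, y) ≡ 0 (mod 7); the common zeros in that column are the intersection.
  x = 0: f ≡ 0 at y ∈ {0, 1}; g ≡ 0 at y ∈ {1, 5}; common: {1}.
  x = 1: f ≡ 0 at y ∈ ∅; g ≡ 0 at y ∈ ∅; common: ∅.
  x = 2: f ≡ 0 at y ∈ {4}; g ≡ 0 at y ∈ {2}; common: ∅.
  x = 3: f ≡ 0 at y ∈ ∅; g ≡ 0 at y ∈ {5}; common: ∅.
  x = 4: f ≡ 0 at y ∈ {4}; g ≡ 0 at y ∈ ∅; common: ∅.
  x = 5: f ≡ 0 at y ∈ ∅; g ≡ 0 at y ∈ {2, 6}; common: ∅.
  x = 6: f ≡ 0 at y ∈ {0, 1}; g ≡ 0 at y ∈ {1, 6}; common: {1}.
Collecting: common zeros = {(0, 1), (6, 1)}, so the count is 2.
Comparison with the Bézout bound: 2 ≤ 4 = deg(f)·deg(g), as expected for curves with no common component (the affine F_7-count falls short of the bound because intersections may lie at infinity, over extension fields, or carry multiplicity).


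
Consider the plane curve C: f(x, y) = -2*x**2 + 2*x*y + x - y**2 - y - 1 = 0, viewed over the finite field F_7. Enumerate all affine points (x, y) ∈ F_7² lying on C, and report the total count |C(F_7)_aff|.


Affine F_7-points: {(0, 2), (0, 4), (1, 4), (2, 0), (2, 3), (5, 3), (5, 6), (6, 2)}; count = 8.

For each of the 49 pairs (x, y) ∈ F_7², evaluate f(x, y) mod 7. Record the zeros.
  x = 0: [0↦6, 1↦4, 2↦0, 3↦1, 4↦0, 5↦4, 6↦6]  zeros at y ∈ {2, 4}
  x = 1: [0↦5, 1↦5, 2↦3, 3↦6, 4↦0, 5↦6, 6↦3]  zeros at y ∈ {4}
  x = 2: [0↦0, 1↦2, 2↦2, 3↦0, 4↦3, 5↦4, 6↦3]  zeros at y ∈ {0, 3}
  x = 3: [0↦5, 1↦2, 2↦4, 3↦4, 4↦2, 5↦5, 6↦6]  zeros at y ∈ ∅
  x = 4: [0↦6, 1↦5, 2↦2, 3↦4, 4↦4, 5↦2, 6↦5]  zeros at y ∈ ∅
  x = 5: [0↦3, 1↦4, 2↦3, 3↦0, 4↦2, 5↦2, 6↦0]  zeros at y ∈ {3, 6}
  x = 6: [0↦3, 1↦6, 2↦0, 3↦6, 4↦3, 5↦5, 6↦5]  zeros at y ∈ {2}
Collecting zeros: affine points = {(0, 2), (0, 4), (1, 4), (2, 0), (2, 3), (5, 3), (5, 6), (6, 2)}.
Total count |C(F_7)_aff| = 8.


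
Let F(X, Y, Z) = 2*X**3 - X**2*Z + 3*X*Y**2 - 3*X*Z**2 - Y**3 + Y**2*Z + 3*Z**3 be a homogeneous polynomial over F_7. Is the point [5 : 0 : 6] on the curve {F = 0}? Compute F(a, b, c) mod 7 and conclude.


F(5,0,6) ≡ 5 (mod 7); P is NOT on the curve.

Evaluate F(5, 0, 6) term-by-term (mod 7).
  2*X**3 ↦ 2·125·1·1 = 250
  -X**2*Z ↦ -1·25·1·6 = -150
  3*X*Y**2 ↦ 3·5·0·1 = 0
  -3*X*Z**2 ↦ -3·5·1·36 = -540
  -Y**3 ↦ -1·1·0·1 = 0
  Y**2*Z ↦ 1·1·0·6 = 0
  3*Z**3 ↦ 3·1·1·216 = 648
Sum: F(5, 0, 6) = (250) + (-150) + (0) + (-540) + (0) + (0) + (648) = 208.
Reducing mod 7: 208 ≡ 5 (mod 7).
Since F(a, b, c) ≡ 5 ≠ 0 (mod 7), P does NOT lie on the curve.


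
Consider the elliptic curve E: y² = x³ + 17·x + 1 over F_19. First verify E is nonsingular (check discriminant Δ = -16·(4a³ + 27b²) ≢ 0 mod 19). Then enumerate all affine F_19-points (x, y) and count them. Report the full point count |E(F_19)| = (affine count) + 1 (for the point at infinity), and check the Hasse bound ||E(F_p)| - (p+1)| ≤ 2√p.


Affine points = {(0, 1), (0, 18), (1, 0), (2, 9), (2, 10), (4, 0), (7, 8), (7, 11), (9, 3), (9, 16), (13, 5), (13, 14), (14, 0), (17, 4), (17, 15)}; affine count = 15; |E(F_19)| = 16.

Discriminant check: Δ ∝ 4a³ + 27b² = 4·17³ + 27·1² = 4·4913 + 27·1 ≡ 14 (mod 19). Nonzero ⇒ E is nonsingular.
For each x ∈ F_19, compute rhs = x³ + 17·x + 1 mod 19, then count y ∈ F_19 with y² ≡ rhs.
  x = 0: rhs = 1, matching y values: 1, 18 (2 points).
  x = 1: rhs = 0, matching y values: 0 (1 points).
  x = 2: rhs = 5, matching y values: 9, 10 (2 points).
  x = 3: rhs = 3, matching y values: none (0 points).
  x = 4: rhs = 0, matching y values: 0 (1 points).
  x = 5: rhs = 2, matching y values: none (0 points).
  x = 6: rhs = 15, matching y values: none (0 points).
  x = 7: rhs = 7, matching y values: 8, 11 (2 points).
  x = 8: rhs = 3, matching y values: none (0 points).
  x = 9: rhs = 9, matching y values: 3, 16 (2 points).
  x = 10: rhs = 12, matching y values: none (0 points).
  x = 11: rhs = 18, matching y values: none (0 points).
  x = 12: rhs = 14, matching y values: none (0 points).
  x = 13: rhs = 6, matching y values: 5, 14 (2 points).
  x = 14: rhs = 0, matching y values: 0 (1 points).
  x = 15: rhs = 2, matching y values: none (0 points).
  x = 16: rhs = 18, matching y values: none (0 points).
  x = 17: rhs = 16, matching y values: 4, 15 (2 points).
  x = 18: rhs = 2, matching y values: none (0 points).
Total affine count: 15.
Full point count |E(F_19)| = 15 + 1 = 16.
Hasse bound: |16 − (19+1)| = |-4| = 4 ≤ 2√19 ≈ 8.7178 ✓.


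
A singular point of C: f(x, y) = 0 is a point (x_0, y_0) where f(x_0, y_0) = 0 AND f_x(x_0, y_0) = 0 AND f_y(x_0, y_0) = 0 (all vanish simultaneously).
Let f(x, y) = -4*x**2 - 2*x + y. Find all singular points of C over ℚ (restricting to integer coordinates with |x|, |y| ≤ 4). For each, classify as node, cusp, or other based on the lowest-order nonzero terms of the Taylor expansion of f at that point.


No singular points in the scanned grid; C is smooth there.

Compute partial derivatives:
  f_x = -8*x - 2.
  f_y = 1.
f_y = 1 is a nonzero constant, so f_y never vanishes: no point (x, y) can satisfy f = f_x = f_y = 0. In particular no (x, y) ∈ {−4, ..., 4}² is singular; the curve is smooth.


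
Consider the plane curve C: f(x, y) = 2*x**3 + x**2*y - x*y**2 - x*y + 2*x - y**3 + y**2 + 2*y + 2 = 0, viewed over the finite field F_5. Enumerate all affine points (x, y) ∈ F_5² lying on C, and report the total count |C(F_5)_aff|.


Affine F_5-points: {(0, 3), (1, 3), (1, 4)}; count = 3.

For each of the 25 pairs (x, y) ∈ F_5², evaluate f(x, y) mod 5. Record the zeros.
  x = 0: [0↦2, 1↦4, 2↦2, 3↦0, 4↦2]  zeros at y ∈ {3}
  x = 1: [0↦1, 1↦2, 2↦2, 3↦0, 4↦0]  zeros at y ∈ {3, 4}
  x = 2: [0↦2, 1↦4, 2↦3, 3↦3, 4↦3]  zeros at y ∈ ∅
  x = 3: [0↦2, 1↦2, 2↦2, 3↦1, 4↦3]  zeros at y ∈ ∅
  x = 4: [0↦3, 1↦3, 2↦1, 3↦1, 4↦2]  zeros at y ∈ ∅
Collecting zeros: affine points = {(0, 3), (1, 3), (1, 4)}.
Total count |C(F_5)_aff| = 3.


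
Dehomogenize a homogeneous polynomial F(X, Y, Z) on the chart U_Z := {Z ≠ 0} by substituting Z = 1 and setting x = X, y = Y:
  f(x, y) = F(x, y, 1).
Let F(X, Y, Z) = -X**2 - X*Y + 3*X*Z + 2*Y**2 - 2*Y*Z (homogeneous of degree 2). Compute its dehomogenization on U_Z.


f(x, y) = -x**2 - x*y + 3*x + 2*y**2 - 2*y

On U_Z we set Z = 1. Each monomial c·X^i·Y^j·Z^k in F becomes c·x^i·y^j·1^k = c·x^i·y^j.
Substituting Z = 1: F(X, Y, 1) = -x**2 - x*y + 3*x + 2*y**2 - 2*y.
Note: deg(f) ≤ deg(F) = 2; strict inequality happens when F is divisible by Z (lost terms).


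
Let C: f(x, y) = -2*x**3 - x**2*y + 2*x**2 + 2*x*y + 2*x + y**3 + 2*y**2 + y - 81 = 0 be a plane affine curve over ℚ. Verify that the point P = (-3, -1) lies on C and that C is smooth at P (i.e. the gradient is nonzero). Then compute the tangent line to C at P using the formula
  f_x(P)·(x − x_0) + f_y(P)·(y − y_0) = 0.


Tangent line at P: -72*x - 15*y - 231 = 0.

Step 1: f(-3, -1) = 0, so P lies on C.
Step 2: partial derivatives
  f_x(x, y) = -6*x**2 - 2*x*y + 4*x + 2*y + 2, f_y(x, y) = -x**2 + 2*x + 3*y**2 + 4*y + 1.
  f_x(P) = -72, f_y(P) = -15 (gradient nonzero, so P is smooth).
Step 3: tangent line at P: -72·(x − -3) + -15·(y − -1) = 0.
Expanding: -72*x - 15*y - 231 = 0.


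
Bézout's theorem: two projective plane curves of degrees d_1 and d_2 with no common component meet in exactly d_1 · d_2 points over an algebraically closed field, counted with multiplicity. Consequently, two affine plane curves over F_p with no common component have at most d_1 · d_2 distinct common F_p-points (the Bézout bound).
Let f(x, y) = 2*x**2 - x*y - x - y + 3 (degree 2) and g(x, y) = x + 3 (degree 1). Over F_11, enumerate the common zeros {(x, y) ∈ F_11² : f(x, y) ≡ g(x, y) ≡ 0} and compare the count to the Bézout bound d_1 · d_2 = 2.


Common zeros: {(8, 10)}; count = 1; Bézout bound = 2.

deg(f) = 2, deg(g) = 1, so Bézout bound = 2.
Scan x ∈ F_11. For each x, list the y ∈ F_11 with f(x, y) ≡ 0 and those with g(x, y) ≡ 0 (mod 11); the common zeros in that column are the intersection.
  x = 0: f ≡ 0 at y ∈ {3}; g ≡ 0 at y ∈ ∅; common: ∅.
  x = 1: f ≡ 0 at y ∈ {2}; g ≡ 0 at y ∈ ∅; common: ∅.
  x = 2: f ≡ 0 at y ∈ {3}; g ≡ 0 at y ∈ ∅; common: ∅.
  x = 3: f ≡ 0 at y ∈ {10}; g ≡ 0 at y ∈ ∅; common: ∅.
  x = 4: f ≡ 0 at y ∈ {4}; g ≡ 0 at y ∈ ∅; common: ∅.
  x = 5: f ≡ 0 at y ∈ {8}; g ≡ 0 at y ∈ ∅; common: ∅.
  x = 6: f ≡ 0 at y ∈ {2}; g ≡ 0 at y ∈ ∅; common: ∅.
  x = 7: f ≡ 0 at y ∈ {9}; g ≡ 0 at y ∈ ∅; common: ∅.
  x = 8: f ≡ 0 at y ∈ {10}; g ≡ 0 at y ∈ {0, 1, 2, 3, 4, 5, 6, 7, 8, 9, 10}; common: {10}.
  x = 9: f ≡ 0 at y ∈ {9}; g ≡ 0 at y ∈ ∅; common: ∅.
  x = 10: f ≡ 0 at y ∈ ∅; g ≡ 0 at y ∈ ∅; common: ∅.
Collecting: common zeros = {(8, 10)}, so the count is 1.
Comparison with the Bézout bound: 1 ≤ 2 = deg(f)·deg(g), as expected for curves with no common component (the affine F_11-count falls short of the bound because intersections may lie at infinity, over extension fields, or carry multiplicity).


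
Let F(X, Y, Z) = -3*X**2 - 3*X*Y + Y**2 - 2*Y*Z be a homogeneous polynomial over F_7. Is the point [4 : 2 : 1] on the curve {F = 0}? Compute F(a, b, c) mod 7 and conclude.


F(4,2,1) ≡ 5 (mod 7); P is NOT on the curve.

Evaluate F(4, 2, 1) term-by-term (mod 7).
  -3*X**2 ↦ -3·16·1·1 = -48
  -3*X*Y ↦ -3·4·2·1 = -24
  Y**2 ↦ 1·1·4·1 = 4
  -2*Y*Z ↦ -2·1·2·1 = -4
Sum: F(4, 2, 1) = (-48) + (-24) + (4) + (-4) = -72.
Reducing mod 7: -72 ≡ 5 (mod 7).
Since F(a, b, c) ≡ 5 ≠ 0 (mod 7), P does NOT lie on the curve.


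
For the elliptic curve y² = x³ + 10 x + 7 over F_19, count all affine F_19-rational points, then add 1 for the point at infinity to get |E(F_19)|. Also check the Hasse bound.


Affine points = {(0, 8), (0, 11), (2, 4), (2, 15), (3, 8), (3, 11), (4, 4), (4, 15), (5, 7), (5, 12), (6, 6), (6, 13), (9, 3), (9, 16), (10, 9), (10, 10), (11, 2), (11, 17), (13, 4), (13, 15), (15, 6), (15, 13), (16, 8), (16, 11), (17, 6), (17, 13)}; affine count = 26; |E(F_19)| = 27.

Discriminant check: Δ ∝ 4a³ + 27b² = 4·10³ + 27·7² = 4·1000 + 27·49 ≡ 3 (mod 19). Nonzero ⇒ E is nonsingular.
For each x ∈ F_19, compute rhs = x³ + 10·x + 7 mod 19, then count y ∈ F_19 with y² ≡ rhs.
  x = 0: rhs = 7, matching y values: 8, 11 (2 points).
  x = 1: rhs = 18, matching y values: none (0 points).
  x = 2: rhs = 16, matching y values: 4, 15 (2 points).
  x = 3: rhs = 7, matching y values: 8, 11 (2 points).
  x = 4: rhs = 16, matching y values: 4, 15 (2 points).
  x = 5: rhs = 11, matching y values: 7, 12 (2 points).
  x = 6: rhs = 17, matching y values: 6, 13 (2 points).
  x = 7: rhs = 2, matching y values: none (0 points).
  x = 8: rhs = 10, matching y values: none (0 points).
  x = 9: rhs = 9, matching y values: 3, 16 (2 points).
  x = 10: rhs = 5, matching y values: 9, 10 (2 points).
  x = 11: rhs = 4, matching y values: 2, 17 (2 points).
  x = 12: rhs = 12, matching y values: none (0 points).
  x = 13: rhs = 16, matching y values: 4, 15 (2 points).
  x = 14: rhs = 3, matching y values: none (0 points).
  x = 15: rhs = 17, matching y values: 6, 13 (2 points).
  x = 16: rhs = 7, matching y values: 8, 11 (2 points).
  x = 17: rhs = 17, matching y values: 6, 13 (2 points).
  x = 18: rhs = 15, matching y values: none (0 points).
Total affine count: 26.
Full point count |E(F_19)| = 26 + 1 = 27.
Hasse bound: |27 − (19+1)| = |7| = 7 ≤ 2√19 ≈ 8.7178 ✓.


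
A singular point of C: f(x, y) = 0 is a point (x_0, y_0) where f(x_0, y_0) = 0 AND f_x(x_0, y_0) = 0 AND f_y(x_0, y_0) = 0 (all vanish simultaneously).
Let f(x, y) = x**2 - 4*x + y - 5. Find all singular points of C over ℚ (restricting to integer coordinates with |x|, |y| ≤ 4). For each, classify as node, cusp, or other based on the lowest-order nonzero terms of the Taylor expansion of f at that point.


No singular points in the scanned grid; C is smooth there.

Compute partial derivatives:
  f_x = 2*x - 4.
  f_y = 1.
f_y = 1 is a nonzero constant, so f_y never vanishes: no point (x, y) can satisfy f = f_x = f_y = 0. In particular no (x, y) ∈ {−4, ..., 4}² is singular; the curve is smooth.


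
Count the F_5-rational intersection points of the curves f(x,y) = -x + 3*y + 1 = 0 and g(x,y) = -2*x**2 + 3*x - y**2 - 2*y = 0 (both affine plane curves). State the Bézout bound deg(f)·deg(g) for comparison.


Common zeros: {(0, 3), (2, 2)}; count = 2; Bézout bound = 2.

deg(f) = 1, deg(g) = 2, so Bézout bound = 2.
Scan x ∈ F_5. For each x, list the y ∈ F_5 with f(x, y) ≡ 0 and those with g(x, y) ≡ 0 (mod 5); the common zeros in that column are the intersection.
  x = 0: f ≡ 0 at y ∈ {3}; g ≡ 0 at y ∈ {0, 3}; common: {3}.
  x = 1: f ≡ 0 at y ∈ {0}; g ≡ 0 at y ∈ ∅; common: ∅.
  x = 2: f ≡ 0 at y ∈ {2}; g ≡ 0 at y ∈ {1, 2}; common: {2}.
  x = 3: f ≡ 0 at y ∈ {4}; g ≡ 0 at y ∈ ∅; common: ∅.
  x = 4: f ≡ 0 at y ∈ {1}; g ≡ 0 at y ∈ {0, 3}; common: ∅.
Collecting: common zeros = {(0, 3), (2, 2)}, so the count is 2.
Comparison with the Bézout bound: 2 ≤ 2 = deg(f)·deg(g), as expected for curves with no common component (the bound is attained).


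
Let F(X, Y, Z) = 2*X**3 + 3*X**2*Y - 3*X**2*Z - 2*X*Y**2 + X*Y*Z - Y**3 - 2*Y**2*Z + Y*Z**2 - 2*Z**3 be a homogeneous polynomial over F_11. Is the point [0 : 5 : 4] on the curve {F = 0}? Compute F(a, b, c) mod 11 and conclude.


F(0,5,4) ≡ 1 (mod 11); P is NOT on the curve.

Evaluate F(0, 5, 4) term-by-term (mod 11).
  2*X**3 ↦ 2·0·1·1 = 0
  3*X**2*Y ↦ 3·0·5·1 = 0
  -3*X**2*Z ↦ -3·0·1·4 = 0
  -2*X*Y**2 ↦ -2·0·25·1 = 0
  X*Y*Z ↦ 1·0·5·4 = 0
  -Y**3 ↦ -1·1·125·1 = -125
  -2*Y**2*Z ↦ -2·1·25·4 = -200
  Y*Z**2 ↦ 1·1·5·16 = 80
  -2*Z**3 ↦ -2·1·1·64 = -128
Sum: F(0, 5, 4) = (0) + (0) + (0) + (0) + (0) + (-125) + (-200) + (80) + (-128) = -373.
Reducing mod 11: -373 ≡ 1 (mod 11).
Since F(a, b, c) ≡ 1 ≠ 0 (mod 11), P does NOT lie on the curve.


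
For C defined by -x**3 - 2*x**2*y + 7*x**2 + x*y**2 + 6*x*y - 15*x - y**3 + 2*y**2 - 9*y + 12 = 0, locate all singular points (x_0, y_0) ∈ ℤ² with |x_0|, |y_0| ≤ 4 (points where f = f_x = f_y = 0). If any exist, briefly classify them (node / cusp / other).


Singular points: {(2, 1)}; classification: node.

Compute partial derivatives:
  f_x = -3*x**2 - 4*x*y + 14*x + y**2 + 6*y - 15.
  f_y = -2*x**2 + 2*x*y + 6*x - 3*y**2 + 4*y - 9.
Scan x_0 ∈ {−4, ..., 4}. For each x_0, f_y(x_0, y) is a polynomial in y; find its integer roots y ∈ {−4, ..., 4}, then test f_x and f at those candidates.
  x = -4: f_y(-4, y) = -3*y**2 - 4*y - 65; no integer root y with |y| ≤ 4.
  x = -3: f_y(-3, y) = -3*y**2 - 2*y - 45; no integer root y with |y| ≤ 4.
  x = -2: f_y(-2, y) = -3*y**2 - 29; no integer root y with |y| ≤ 4.
  x = -1: f_y(-1, y) = -3*y**2 + 2*y - 17; no integer root y with |y| ≤ 4.
  x = 0: f_y(0, y) = -3*y**2 + 4*y - 9; no integer root y with |y| ≤ 4.
  x = 1: f_y(1, y) = -3*y**2 + 6*y - 5; no integer root y with |y| ≤ 4.
  x = 2: f_y(2, y) = -3*y**2 + 8*y - 5; vanishes at y ∈ {1}. (2, 1): f_x = 0, f = 0 — SINGULAR.
  x = 3: f_y(3, y) = -3*y**2 + 10*y - 9; no integer root y with |y| ≤ 4.
  x = 4: f_y(4, y) = -3*y**2 + 12*y - 17; no integer root y with |y| ≤ 4.
Only singular point on the grid: (2, 1).
Classify: substitute x = 2 + u, y = 1 + v and expand: f = -u**3 - 2*u**2*v - u**2 + u*v**2 - v**3 + v**2.
No constant or linear terms (consistent with a singular point). Quadratic part: -u**2 + v**2. Cubic part: -u**3 - 2*u**2*v + u*v**2 - v**3.
The quadratic part v**2 - u**2 = (v − u)(v + u) splits into two distinct linear factors, so there are two distinct tangent lines y − 1 = ±(x − 2) — this is a node (ordinary double point).
Classification: node.


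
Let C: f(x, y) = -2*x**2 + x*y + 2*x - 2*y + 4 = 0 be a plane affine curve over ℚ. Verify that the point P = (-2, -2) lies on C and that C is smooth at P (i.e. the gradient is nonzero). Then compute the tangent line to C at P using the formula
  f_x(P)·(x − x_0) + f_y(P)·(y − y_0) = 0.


Tangent line at P: 8*x - 4*y + 8 = 0.

Step 1: f(-2, -2) = 0, so P lies on C.
Step 2: partial derivatives
  f_x(x, y) = -4*x + y + 2, f_y(x, y) = x - 2.
  f_x(P) = 8, f_y(P) = -4 (gradient nonzero, so P is smooth).
Step 3: tangent line at P: 8·(x − -2) + -4·(y − -2) = 0.
Expanding: 8*x - 4*y + 8 = 0.


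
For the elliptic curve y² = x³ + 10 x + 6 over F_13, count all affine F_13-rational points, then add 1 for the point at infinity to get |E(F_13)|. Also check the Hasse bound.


Affine points = {(1, 2), (1, 11), (5, 5), (5, 8), (6, 3), (6, 10), (7, 4), (7, 9), (8, 0), (10, 1), (10, 12), (11, 2), (11, 11)}; affine count = 13; |E(F_13)| = 14.

Discriminant check: Δ ∝ 4a³ + 27b² = 4·10³ + 27·6² = 4·1000 + 27·36 ≡ 6 (mod 13). Nonzero ⇒ E is nonsingular.
For each x ∈ F_13, compute rhs = x³ + 10·x + 6 mod 13, then count y ∈ F_13 with y² ≡ rhs.
  x = 0: rhs = 6, matching y values: none (0 points).
  x = 1: rhs = 4, matching y values: 2, 11 (2 points).
  x = 2: rhs = 8, matching y values: none (0 points).
  x = 3: rhs = 11, matching y values: none (0 points).
  x = 4: rhs = 6, matching y values: none (0 points).
  x = 5: rhs = 12, matching y values: 5, 8 (2 points).
  x = 6: rhs = 9, matching y values: 3, 10 (2 points).
  x = 7: rhs = 3, matching y values: 4, 9 (2 points).
  x = 8: rhs = 0, matching y values: 0 (1 points).
  x = 9: rhs = 6, matching y values: none (0 points).
  x = 10: rhs = 1, matching y values: 1, 12 (2 points).
  x = 11: rhs = 4, matching y values: 2, 11 (2 points).
  x = 12: rhs = 8, matching y values: none (0 points).
Total affine count: 13.
Full point count |E(F_13)| = 13 + 1 = 14.
Hasse bound: |14 − (13+1)| = |0| = 0 ≤ 2√13 ≈ 7.2111 ✓.


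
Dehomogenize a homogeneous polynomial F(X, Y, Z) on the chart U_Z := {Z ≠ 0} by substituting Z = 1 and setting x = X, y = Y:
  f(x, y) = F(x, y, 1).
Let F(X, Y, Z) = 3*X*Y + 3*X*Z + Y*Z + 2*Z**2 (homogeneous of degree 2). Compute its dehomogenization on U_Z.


f(x, y) = 3*x*y + 3*x + y + 2

On U_Z we set Z = 1. Each monomial c·X^i·Y^j·Z^k in F becomes c·x^i·y^j·1^k = c·x^i·y^j.
Substituting Z = 1: F(X, Y, 1) = 3*x*y + 3*x + y + 2.
Note: deg(f) ≤ deg(F) = 2; strict inequality happens when F is divisible by Z (lost terms).


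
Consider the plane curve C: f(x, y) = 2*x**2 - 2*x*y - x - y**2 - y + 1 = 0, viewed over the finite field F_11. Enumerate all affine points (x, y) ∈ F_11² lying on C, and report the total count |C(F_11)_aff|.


Affine F_11-points: {(0, 3), (0, 7), (2, 7), (2, 10), (3, 5), (3, 10), (8, 0), (8, 5), (9, 0), (9, 3)}; count = 10.

For each of the 121 pairs (x, y) ∈ F_11², evaluate f(x, y) mod 11. Record the zeros.
  x = 0: [0↦1, 1↦10, 2↦6, 3↦0, 4↦3, 5↦4, 6↦3, 7↦0, 8↦6, 9↦10, 10↦1]  zeros at y ∈ {3, 7}
  x = 1: [0↦2, 1↦9, 2↦3, 3↦6, 4↦7, 5↦6, 6↦3, 7↦9, 8↦2, 9↦4, 10↦4]  zeros at y ∈ ∅
  x = 2: [0↦7, 1↦1, 2↦4, 3↦5, 4↦4, 5↦1, 6↦7, 7↦0, 8↦2, 9↦2, 10↦0]  zeros at y ∈ {7, 10}
  x = 3: [0↦5, 1↦8, 2↦9, 3↦8, 4↦5, 5↦0, 6↦4, 7↦6, 8↦6, 9↦4, 10↦0]  zeros at y ∈ {5, 10}
  x = 4: [0↦7, 1↦8, 2↦7, 3↦4, 4↦10, 5↦3, 6↦5, 7↦5, 8↦3, 9↦10, 10↦4]  zeros at y ∈ ∅
  x = 5: [0↦2, 1↦1, 2↦9, 3↦4, 4↦8, 5↦10, 6↦10, 7↦8, 8↦4, 9↦9, 10↦1]  zeros at y ∈ ∅
  x = 6: [0↦1, 1↦9, 2↦4, 3↦8, 4↦10, 5↦10, 6↦8, 7↦4, 8↦9, 9↦1, 10↦2]  zeros at y ∈ ∅
  x = 7: [0↦4, 1↦10, 2↦3, 3↦5, 4↦5, 5↦3, 6↦10, 7↦4, 8↦7, 9↦8, 10↦7]  zeros at y ∈ ∅
  x = 8: [0↦0, 1↦4, 2↦6, 3↦6, 4↦4, 5↦0, 6↦5, 7↦8, 8↦9, 9↦8, 10↦5]  zeros at y ∈ {0, 5}
  x = 9: [0↦0, 1↦2, 2↦2, 3↦0, 4↦7, 5↦1, 6↦4, 7↦5, 8↦4, 9↦1, 10↦7]  zeros at y ∈ {0, 3}
  x = 10: [0↦4, 1↦4, 2↦2, 3↦9, 4↦3, 5↦6, 6↦7, 7↦6, 8↦3, 9↦9, 10↦2]  zeros at y ∈ ∅
Collecting zeros: affine points = {(0, 3), (0, 7), (2, 7), (2, 10), (3, 5), (3, 10), (8, 0), (8, 5), (9, 0), (9, 3)}.
Total count |C(F_11)_aff| = 10.


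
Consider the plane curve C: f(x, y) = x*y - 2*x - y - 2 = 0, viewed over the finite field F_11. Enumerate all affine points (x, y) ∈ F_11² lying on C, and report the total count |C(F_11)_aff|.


Affine F_11-points: {(0, 9), (2, 6), (3, 4), (4, 7), (5, 3), (6, 5), (7, 10), (8, 1), (9, 8), (10, 0)}; count = 10.

For each of the 121 pairs (x, y) ∈ F_11², evaluate f(x, y) mod 11. Record the zeros.
  x = 0: [0↦9, 1↦8, 2↦7, 3↦6, 4↦5, 5↦4, 6↦3, 7↦2, 8↦1, 9↦0, 10↦10]  zeros at y ∈ {9}
  x = 1: [0↦7, 1↦7, 2↦7, 3↦7, 4↦7, 5↦7, 6↦7, 7↦7, 8↦7, 9↦7, 10↦7]  zeros at y ∈ ∅
  x = 2: [0↦5, 1↦6, 2↦7, 3↦8, 4↦9, 5↦10, 6↦0, 7↦1, 8↦2, 9↦3, 10↦4]  zeros at y ∈ {6}
  x = 3: [0↦3, 1↦5, 2↦7, 3↦9, 4↦0, 5↦2, 6↦4, 7↦6, 8↦8, 9↦10, 10↦1]  zeros at y ∈ {4}
  x = 4: [0↦1, 1↦4, 2↦7, 3↦10, 4↦2, 5↦5, 6↦8, 7↦0, 8↦3, 9↦6, 10↦9]  zeros at y ∈ {7}
  x = 5: [0↦10, 1↦3, 2↦7, 3↦0, 4↦4, 5↦8, 6↦1, 7↦5, 8↦9, 9↦2, 10↦6]  zeros at y ∈ {3}
  x = 6: [0↦8, 1↦2, 2↦7, 3↦1, 4↦6, 5↦0, 6↦5, 7↦10, 8↦4, 9↦9, 10↦3]  zeros at y ∈ {5}
  x = 7: [0↦6, 1↦1, 2↦7, 3↦2, 4↦8, 5↦3, 6↦9, 7↦4, 8↦10, 9↦5, 10↦0]  zeros at y ∈ {10}
  x = 8: [0↦4, 1↦0, 2↦7, 3↦3, 4↦10, 5↦6, 6↦2, 7↦9, 8↦5, 9↦1, 10↦8]  zeros at y ∈ {1}
  x = 9: [0↦2, 1↦10, 2↦7, 3↦4, 4↦1, 5↦9, 6↦6, 7↦3, 8↦0, 9↦8, 10↦5]  zeros at y ∈ {8}
  x = 10: [0↦0, 1↦9, 2↦7, 3↦5, 4↦3, 5↦1, 6↦10, 7↦8, 8↦6, 9↦4, 10↦2]  zeros at y ∈ {0}
Collecting zeros: affine points = {(0, 9), (2, 6), (3, 4), (4, 7), (5, 3), (6, 5), (7, 10), (8, 1), (9, 8), (10, 0)}.
Total count |C(F_11)_aff| = 10.
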